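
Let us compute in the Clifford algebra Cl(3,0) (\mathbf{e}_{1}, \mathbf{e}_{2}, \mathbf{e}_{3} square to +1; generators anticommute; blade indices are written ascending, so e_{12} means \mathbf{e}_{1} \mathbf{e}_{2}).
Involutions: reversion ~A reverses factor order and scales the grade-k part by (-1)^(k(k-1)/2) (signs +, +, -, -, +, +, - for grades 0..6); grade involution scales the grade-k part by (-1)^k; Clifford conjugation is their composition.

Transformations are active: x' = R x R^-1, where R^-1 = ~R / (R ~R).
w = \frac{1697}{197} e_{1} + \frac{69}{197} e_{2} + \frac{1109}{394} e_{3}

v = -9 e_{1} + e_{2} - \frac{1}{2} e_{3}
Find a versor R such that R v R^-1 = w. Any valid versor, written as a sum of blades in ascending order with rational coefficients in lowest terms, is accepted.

R = v + w = -\frac{76}{197} e_{1} + \frac{266}{197} e_{2} + \frac{456}{197} e_{3} works: the equal norms (\frac{329}{4}) guarantee its sandwich swaps v into w.
Answer: -\frac{76}{197} e_{1} + \frac{266}{197} e_{2} + \frac{456}{197} e_{3}


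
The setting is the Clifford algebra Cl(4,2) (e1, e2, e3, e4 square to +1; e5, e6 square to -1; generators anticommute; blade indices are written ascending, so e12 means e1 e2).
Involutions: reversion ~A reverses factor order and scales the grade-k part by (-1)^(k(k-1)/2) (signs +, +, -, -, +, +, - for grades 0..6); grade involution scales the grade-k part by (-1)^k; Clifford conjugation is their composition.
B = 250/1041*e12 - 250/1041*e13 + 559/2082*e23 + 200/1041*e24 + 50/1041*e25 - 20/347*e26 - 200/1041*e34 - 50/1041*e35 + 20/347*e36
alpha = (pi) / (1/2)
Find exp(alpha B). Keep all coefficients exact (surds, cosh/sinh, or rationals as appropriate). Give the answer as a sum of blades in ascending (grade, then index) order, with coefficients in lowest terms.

B^2 term by term: the squares give (250/1041)^2*(e12)^2 + (-250/1041)^2*(e13)^2 + (559/2082)^2*(e23)^2 + (200/1041)^2*(e24)^2 + (50/1041)^2*(e25)^2 + (-20/347)^2*(e26)^2 + (-200/1041)^2*(e34)^2 + (-50/1041)^2*(e35)^2 + (20/347)^2*(e36)^2 = 62500/1083681*(-1) + 62500/1083681*(-1) + 312481/4334724*(-1) + 40000/1083681*(-1) + 2500/1083681*(+1) + 400/120409*(+1) + 40000/1083681*(-1) + 2500/1083681*(+1) + 400/120409*(+1) = -1/4 (each basis 2-blade squares to minus the product of its generators' squares); cross terms between blades sharing an index anticommute and cancel; the commuting (index-disjoint) pairs give grade-4 terms 2*c*c'*(blade product), which cancel blade by blade — e1234: -100000/1083681 + 100000/1083681 = 0; e1235: -25000/1083681 + 25000/1083681 = 0; e1236: 10000/361227 - 10000/361227 = 0; e2345: 20000/1083681 - 20000/1083681 = 0; e2346: -8000/361227 + 8000/361227 = 0; e2356: -2000/361227 + 2000/361227 = 0 — confirming B is simple. So B^2 = -1/4.
B^2 = -1/4 — since the square is negative, the closed form is circular: l = 1/2, alpha*l = pi, so exp(alpha B) = cos(pi) + (sin(pi)/(1/2))*B = -1 + (0)*B.
Answer: -1


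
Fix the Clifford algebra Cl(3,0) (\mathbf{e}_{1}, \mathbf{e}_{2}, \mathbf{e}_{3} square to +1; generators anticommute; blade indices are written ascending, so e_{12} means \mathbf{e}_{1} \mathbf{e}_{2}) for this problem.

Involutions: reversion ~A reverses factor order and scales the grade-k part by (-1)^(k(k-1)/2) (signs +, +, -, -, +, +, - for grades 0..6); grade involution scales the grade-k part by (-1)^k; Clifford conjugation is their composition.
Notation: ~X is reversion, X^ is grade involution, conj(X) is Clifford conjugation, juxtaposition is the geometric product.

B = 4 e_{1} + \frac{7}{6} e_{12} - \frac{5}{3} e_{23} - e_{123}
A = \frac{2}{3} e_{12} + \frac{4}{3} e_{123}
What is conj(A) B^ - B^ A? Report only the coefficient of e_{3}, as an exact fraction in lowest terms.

first term: -\frac{5}{9} + \frac{20}{9} e_{1} - \frac{8}{3} e_{2} - \frac{8}{9} e_{3} + \frac{10}{9} e_{13} - \frac{16}{3} e_{23}
second term: -\frac{19}{9} + \frac{20}{9} e_{1} - \frac{8}{3} e_{2} - \frac{20}{9} e_{3} + \frac{10}{9} e_{13} - \frac{16}{3} e_{23}
Answer: \frac{4}{3}


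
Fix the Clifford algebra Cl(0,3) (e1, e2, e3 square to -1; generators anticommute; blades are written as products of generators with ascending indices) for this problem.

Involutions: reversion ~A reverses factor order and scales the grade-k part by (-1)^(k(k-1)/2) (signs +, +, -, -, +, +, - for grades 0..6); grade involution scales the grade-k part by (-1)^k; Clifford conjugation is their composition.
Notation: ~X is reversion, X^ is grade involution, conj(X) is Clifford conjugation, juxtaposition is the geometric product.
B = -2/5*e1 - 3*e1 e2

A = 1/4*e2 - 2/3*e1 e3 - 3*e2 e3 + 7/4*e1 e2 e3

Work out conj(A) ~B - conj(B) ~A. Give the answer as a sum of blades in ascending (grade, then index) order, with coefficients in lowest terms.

first term: -3/4*e1 - 331/60*e3 - 1/10*e1 e2 + 9*e1 e3 - 13/10*e2 e3 - 6/5*e1 e2 e3
second term: -3/4*e1 + 299/60*e3 + 1/10*e1 e2 - 9*e1 e3 + 27/10*e2 e3 + 6/5*e1 e2 e3
Answer: -21/2*e3 - 1/5*e1 e2 + 18*e1 e3 - 4*e2 e3 - 12/5*e1 e2 e3


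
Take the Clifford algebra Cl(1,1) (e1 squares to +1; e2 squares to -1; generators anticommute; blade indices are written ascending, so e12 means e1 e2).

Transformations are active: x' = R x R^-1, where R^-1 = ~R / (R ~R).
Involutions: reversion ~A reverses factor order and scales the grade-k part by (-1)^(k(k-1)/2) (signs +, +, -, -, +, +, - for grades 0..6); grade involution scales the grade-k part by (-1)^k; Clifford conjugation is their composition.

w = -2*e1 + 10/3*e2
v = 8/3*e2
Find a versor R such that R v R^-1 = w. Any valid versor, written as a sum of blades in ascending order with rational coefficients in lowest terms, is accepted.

Key observation: q(v) = q(w) = -64/9 (sandwiches preserve the norm), so R = v + w = -2*e1 + 6*e2 works whenever it is invertible — the component of v along it is kept and (v - w)/2 reverses, sending v to w.
Answer: -2*e1 + 6*e2


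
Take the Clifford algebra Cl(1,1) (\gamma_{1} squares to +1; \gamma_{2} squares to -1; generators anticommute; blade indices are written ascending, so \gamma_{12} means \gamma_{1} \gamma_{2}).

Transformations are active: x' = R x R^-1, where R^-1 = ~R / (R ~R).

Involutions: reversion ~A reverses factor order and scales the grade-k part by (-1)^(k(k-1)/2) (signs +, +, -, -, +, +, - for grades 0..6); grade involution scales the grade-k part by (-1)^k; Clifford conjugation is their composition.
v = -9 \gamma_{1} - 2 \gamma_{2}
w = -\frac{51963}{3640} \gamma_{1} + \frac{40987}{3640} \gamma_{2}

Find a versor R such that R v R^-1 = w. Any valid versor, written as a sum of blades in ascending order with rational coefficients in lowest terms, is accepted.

A norm check does it: q(v) = q(w) = 77, hence R = v + w = -\frac{84723}{3640} \gamma_{1} + \frac{33707}{3640} \gamma_{2} realises the map — parallel part kept, (v - w)/2 negated, v carried to w.
Answer: -\frac{84723}{3640} \gamma_{1} + \frac{33707}{3640} \gamma_{2}


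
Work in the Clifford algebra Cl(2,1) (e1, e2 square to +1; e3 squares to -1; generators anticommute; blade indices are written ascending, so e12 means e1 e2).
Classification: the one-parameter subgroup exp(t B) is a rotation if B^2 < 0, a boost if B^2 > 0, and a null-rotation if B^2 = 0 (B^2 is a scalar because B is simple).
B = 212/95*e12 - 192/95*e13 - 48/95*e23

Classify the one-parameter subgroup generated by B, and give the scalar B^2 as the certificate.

B^2 term by term: the squares give (212/95)^2*(e12)^2 + (-192/95)^2*(e13)^2 + (-48/95)^2*(e23)^2 = 44944/9025*(-1) + 36864/9025*(+1) + 2304/9025*(+1) = -16/25 (each basis 2-blade squares to minus the product of its generators' squares); cross terms between blades sharing an index anticommute and cancel. So B^2 = -16/25.
Answer: rotation, certificate B^2 = -16/25. Key observation: B^2 = -16/25 is a conjugation invariant, so its sign decides the class regardless of the surface form of B.


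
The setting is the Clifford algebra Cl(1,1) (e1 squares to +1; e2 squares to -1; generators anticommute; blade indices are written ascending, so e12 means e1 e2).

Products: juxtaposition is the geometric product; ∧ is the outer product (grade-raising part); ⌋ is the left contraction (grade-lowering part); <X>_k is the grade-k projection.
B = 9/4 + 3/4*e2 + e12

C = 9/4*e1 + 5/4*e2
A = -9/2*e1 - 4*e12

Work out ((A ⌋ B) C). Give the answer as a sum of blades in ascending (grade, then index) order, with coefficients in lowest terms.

step 1: -4 - 9/2*e2
step 2: 45/8 - 9*e1 - 5*e2 + 81/8*e12
Answer: 45/8 - 9*e1 - 5*e2 + 81/8*e12


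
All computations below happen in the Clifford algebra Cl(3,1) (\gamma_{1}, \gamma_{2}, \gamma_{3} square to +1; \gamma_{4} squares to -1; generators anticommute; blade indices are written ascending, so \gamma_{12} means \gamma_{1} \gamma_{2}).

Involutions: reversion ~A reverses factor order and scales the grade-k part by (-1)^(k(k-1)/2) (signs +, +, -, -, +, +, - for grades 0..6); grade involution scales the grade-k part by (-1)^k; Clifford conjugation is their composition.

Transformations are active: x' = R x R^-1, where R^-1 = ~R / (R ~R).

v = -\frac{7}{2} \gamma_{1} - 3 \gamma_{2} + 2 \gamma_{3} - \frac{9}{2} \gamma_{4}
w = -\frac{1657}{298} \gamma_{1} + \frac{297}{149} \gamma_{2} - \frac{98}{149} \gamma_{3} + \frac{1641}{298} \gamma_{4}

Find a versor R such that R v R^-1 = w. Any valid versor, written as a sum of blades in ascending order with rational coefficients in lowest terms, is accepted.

Key observation: q(v) = q(w) = 5 (sandwiches preserve the norm), so R = v + w = -\frac{1350}{149} \gamma_{1} - \frac{150}{149} \gamma_{2} + \frac{200}{149} \gamma_{3} + \frac{150}{149} \gamma_{4} works whenever it is invertible — the component of v along it is kept and (v - w)/2 reverses, sending v to w.
Answer: -\frac{1350}{149} \gamma_{1} - \frac{150}{149} \gamma_{2} + \frac{200}{149} \gamma_{3} + \frac{150}{149} \gamma_{4}


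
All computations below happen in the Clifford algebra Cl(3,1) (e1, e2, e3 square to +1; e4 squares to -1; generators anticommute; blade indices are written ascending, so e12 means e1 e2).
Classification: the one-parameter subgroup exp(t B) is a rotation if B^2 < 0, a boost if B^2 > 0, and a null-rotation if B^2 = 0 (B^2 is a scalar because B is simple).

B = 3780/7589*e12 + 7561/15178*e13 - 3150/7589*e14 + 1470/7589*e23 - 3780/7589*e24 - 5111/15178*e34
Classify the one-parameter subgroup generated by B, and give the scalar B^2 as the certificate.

B^2 term by term: the squares give (3780/7589)^2*(e12)^2 + (7561/15178)^2*(e13)^2 + (-3150/7589)^2*(e14)^2 + (1470/7589)^2*(e23)^2 + (-3780/7589)^2*(e24)^2 + (-5111/15178)^2*(e34)^2 = 14288400/57592921*(-1) + 57168721/230371684*(-1) + 9922500/57592921*(+1) + 2160900/57592921*(-1) + 14288400/57592921*(+1) + 26122321/230371684*(+1) = 0 (each basis 2-blade squares to minus the product of its generators' squares); cross terms between blades sharing an index anticommute and cancel; the commuting (index-disjoint) pairs give grade-4 terms 2*c*c'*(blade product), which cancel blade by blade — e1234: -19319580/57592921 + 28580580/57592921 - 9261000/57592921 = 0 — confirming B is simple. So B^2 = 0.
Answer: null-rotation, certificate B^2 = 0. Certificate logic: 0 is a conjugation-invariant scalar, so its sign fixes rotation versus boost versus null-rotation outright.


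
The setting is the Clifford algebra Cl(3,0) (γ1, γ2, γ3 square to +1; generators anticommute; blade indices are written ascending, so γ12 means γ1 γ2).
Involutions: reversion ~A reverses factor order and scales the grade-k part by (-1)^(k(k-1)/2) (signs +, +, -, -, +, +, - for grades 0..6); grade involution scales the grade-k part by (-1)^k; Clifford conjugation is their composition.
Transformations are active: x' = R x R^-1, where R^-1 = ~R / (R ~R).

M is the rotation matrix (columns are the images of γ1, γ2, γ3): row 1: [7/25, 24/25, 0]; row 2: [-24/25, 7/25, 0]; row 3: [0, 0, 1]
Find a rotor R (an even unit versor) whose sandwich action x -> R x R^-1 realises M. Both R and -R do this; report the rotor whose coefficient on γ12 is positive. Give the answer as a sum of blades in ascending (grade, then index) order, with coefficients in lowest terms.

Method: write R = a + b12*γ12 + b13*γ13 + b23*γ23 with a^2 + b12^2 + b13^2 + b23^2 = 1 (so R^-1 = ~R). Expanding the columns R e_j ~R gives tr M = 4a^2 - 1 and, from the antisymmetric part, M21 - M12 = -4a*b12, M13 - M31 = 4a*b13, M32 - M23 = -4a*b23.
Here tr M = 39/25, so a^2 = (1 + tr M)/4 = 16/25 and a = ±4/5. Taking a = 4/5: M21 - M12 = -48/25, M13 - M31 = 0, M32 - M23 = 0, giving b12 = 3/5, b13 = 0, b23 = 0, i.e. R = 4/5 + 3/5*γ12.
Its γ12 coefficient is already positive.
Answer: 4/5 + 3/5*γ12. Why the constraint matters: R and -R act identically through the sandwich — M has trace 39/25 either way — so only the sign condition on γ12 picks one of the two preimages.


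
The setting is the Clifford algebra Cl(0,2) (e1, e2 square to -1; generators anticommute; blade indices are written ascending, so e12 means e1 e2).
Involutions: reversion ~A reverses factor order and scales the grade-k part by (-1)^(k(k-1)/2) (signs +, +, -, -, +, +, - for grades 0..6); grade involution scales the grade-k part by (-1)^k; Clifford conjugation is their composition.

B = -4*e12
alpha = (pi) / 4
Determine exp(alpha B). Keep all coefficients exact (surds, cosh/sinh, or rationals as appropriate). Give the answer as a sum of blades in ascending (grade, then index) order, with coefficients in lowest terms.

B^2 = (-4)^2*(e12)^2 = 16*(-1) = -16 (a basis 2-blade squares to minus the product of its generators' squares).
B^2 = -16 — a negative square means the series sums to a rotation: l = 4, alpha*l = pi, so exp(alpha B) = cos(pi) + (sin(pi)/4)*B = -1 + (0)*B.
Answer: -1


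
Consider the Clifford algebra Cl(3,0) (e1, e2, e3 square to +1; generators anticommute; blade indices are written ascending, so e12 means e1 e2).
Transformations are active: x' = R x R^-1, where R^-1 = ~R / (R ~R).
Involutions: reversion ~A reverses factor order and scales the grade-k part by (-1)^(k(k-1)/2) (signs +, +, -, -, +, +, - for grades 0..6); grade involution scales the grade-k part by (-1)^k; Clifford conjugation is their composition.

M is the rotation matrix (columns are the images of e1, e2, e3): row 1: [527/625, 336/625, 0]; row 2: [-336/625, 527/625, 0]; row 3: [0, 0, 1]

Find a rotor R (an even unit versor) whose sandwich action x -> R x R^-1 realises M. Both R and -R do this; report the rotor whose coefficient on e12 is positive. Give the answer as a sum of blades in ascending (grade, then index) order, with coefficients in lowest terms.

Method: write R = a + b12*e12 + b13*e13 + b23*e23 with a^2 + b12^2 + b13^2 + b23^2 = 1 (so R^-1 = ~R). Expanding the columns R e_j ~R gives tr M = 4a^2 - 1 and, from the antisymmetric part, M21 - M12 = -4a*b12, M13 - M31 = 4a*b13, M32 - M23 = -4a*b23.
Here tr M = 1679/625, so a^2 = (1 + tr M)/4 = 576/625 and a = ±24/25. Taking a = 24/25: M21 - M12 = -672/625, M13 - M31 = 0, M32 - M23 = 0, giving b12 = 7/25, b13 = 0, b23 = 0, i.e. R = 24/25 + 7/25*e12.
Its e12 coefficient is already positive.
Answer: 24/25 + 7/25*e12. Note: both R and -R realise this M (trace 1679/625); the covering map identifies them, and the e12-coefficient sign is the tie-breaker.


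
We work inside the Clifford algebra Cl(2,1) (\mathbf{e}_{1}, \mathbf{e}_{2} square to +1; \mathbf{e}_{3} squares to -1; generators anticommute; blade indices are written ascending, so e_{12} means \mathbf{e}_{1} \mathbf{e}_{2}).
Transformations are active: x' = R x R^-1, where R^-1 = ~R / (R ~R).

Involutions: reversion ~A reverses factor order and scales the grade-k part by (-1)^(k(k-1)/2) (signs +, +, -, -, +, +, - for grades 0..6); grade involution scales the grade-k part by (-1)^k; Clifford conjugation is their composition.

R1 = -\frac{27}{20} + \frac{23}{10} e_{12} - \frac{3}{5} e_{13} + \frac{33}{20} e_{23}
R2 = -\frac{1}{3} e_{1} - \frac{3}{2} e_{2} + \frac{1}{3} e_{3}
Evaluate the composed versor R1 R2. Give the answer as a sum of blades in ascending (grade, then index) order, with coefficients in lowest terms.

Distribute over the terms of R2 (each basis-blade product reordered to ascending indices, repeated generators contracted through their squares):
R1 (-\frac{1}{3} e_{1}) = \frac{9}{20} e_{1} + \frac{23}{30} e_{2} - \frac{1}{5} e_{3} - \frac{11}{20} e_{123}
R1 (-\frac{3}{2} e_{2}) = -\frac{69}{20} e_{1} + \frac{81}{40} e_{2} + \frac{99}{40} e_{3} - \frac{9}{10} e_{123}
R1 (\frac{1}{3} e_{3}) = \frac{1}{5} e_{1} - \frac{11}{20} e_{2} - \frac{9}{20} e_{3} + \frac{23}{30} e_{123}
Summing the partial products and collecting blades:
Answer: -\frac{14}{5} e_{1} + \frac{269}{120} e_{2} + \frac{73}{40} e_{3} - \frac{41}{60} e_{123}


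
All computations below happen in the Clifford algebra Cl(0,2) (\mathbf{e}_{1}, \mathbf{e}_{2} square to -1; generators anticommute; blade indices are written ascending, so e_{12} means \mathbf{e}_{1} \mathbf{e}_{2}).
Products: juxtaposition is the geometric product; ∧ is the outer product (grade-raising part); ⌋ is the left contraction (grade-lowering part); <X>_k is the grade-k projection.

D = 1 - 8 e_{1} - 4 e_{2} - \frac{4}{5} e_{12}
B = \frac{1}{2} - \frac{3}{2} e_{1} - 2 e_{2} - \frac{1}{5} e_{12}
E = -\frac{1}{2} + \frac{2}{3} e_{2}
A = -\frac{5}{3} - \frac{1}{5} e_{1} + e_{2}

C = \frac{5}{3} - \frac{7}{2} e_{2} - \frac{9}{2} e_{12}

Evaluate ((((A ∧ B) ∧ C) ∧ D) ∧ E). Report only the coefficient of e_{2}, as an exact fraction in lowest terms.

step 1: -\frac{5}{6} + \frac{12}{5} e_{1} + \frac{23}{6} e_{2} + \frac{67}{30} e_{12}
step 2: -\frac{25}{18} + 4 e_{1} + \frac{335}{36} e_{2} - \frac{167}{180} e_{12}
step 3: -\frac{25}{18} + \frac{136}{9} e_{1} + \frac{535}{36} e_{2} + \frac{10553}{180} e_{12}
step 4: \frac{25}{36} - \frac{68}{9} e_{1} - \frac{1805}{216} e_{2} - \frac{20779}{1080} e_{12}
Answer: -\frac{1805}{216}


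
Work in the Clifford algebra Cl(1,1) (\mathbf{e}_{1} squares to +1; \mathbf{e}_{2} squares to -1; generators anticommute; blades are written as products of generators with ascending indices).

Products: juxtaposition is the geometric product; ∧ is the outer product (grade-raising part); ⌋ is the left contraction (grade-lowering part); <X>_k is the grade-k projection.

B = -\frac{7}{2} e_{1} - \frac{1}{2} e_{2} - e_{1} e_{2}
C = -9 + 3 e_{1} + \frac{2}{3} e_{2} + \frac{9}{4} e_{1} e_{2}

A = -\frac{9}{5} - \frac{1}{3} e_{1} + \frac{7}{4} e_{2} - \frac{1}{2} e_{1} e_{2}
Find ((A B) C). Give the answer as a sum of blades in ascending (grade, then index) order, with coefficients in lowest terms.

step 1: \frac{61}{24} + \frac{43}{10} e_{1} - \frac{31}{60} e_{2} + \frac{971}{120} e_{1} e_{2}
step 2: \frac{12349}{1440} - \frac{5419}{144} e_{1} - \frac{743}{90} e_{2} - \frac{30091}{480} e_{1} e_{2}
Answer: \frac{12349}{1440} - \frac{5419}{144} e_{1} - \frac{743}{90} e_{2} - \frac{30091}{480} e_{1} e_{2}


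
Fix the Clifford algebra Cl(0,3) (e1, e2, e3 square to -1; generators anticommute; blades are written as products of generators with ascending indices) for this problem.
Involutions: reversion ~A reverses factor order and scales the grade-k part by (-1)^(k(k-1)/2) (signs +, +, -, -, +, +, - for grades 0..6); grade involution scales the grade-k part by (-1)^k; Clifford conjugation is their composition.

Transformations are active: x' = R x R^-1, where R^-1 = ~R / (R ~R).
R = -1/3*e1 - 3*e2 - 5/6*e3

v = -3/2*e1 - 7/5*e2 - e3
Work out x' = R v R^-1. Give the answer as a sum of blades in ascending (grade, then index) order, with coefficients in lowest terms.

~R = -1/3*e1 - 3*e2 - 5/6*e3, and R ~R = -353/36, so R^-1 = ~R / (-353/36).
R v = -83/15 - 121/30*e1 e2 - 11/12*e1 e3 + 11/6*e2 e3
Answer: 3967/3530*e1 - 701/353*e2 + 21/353*e3


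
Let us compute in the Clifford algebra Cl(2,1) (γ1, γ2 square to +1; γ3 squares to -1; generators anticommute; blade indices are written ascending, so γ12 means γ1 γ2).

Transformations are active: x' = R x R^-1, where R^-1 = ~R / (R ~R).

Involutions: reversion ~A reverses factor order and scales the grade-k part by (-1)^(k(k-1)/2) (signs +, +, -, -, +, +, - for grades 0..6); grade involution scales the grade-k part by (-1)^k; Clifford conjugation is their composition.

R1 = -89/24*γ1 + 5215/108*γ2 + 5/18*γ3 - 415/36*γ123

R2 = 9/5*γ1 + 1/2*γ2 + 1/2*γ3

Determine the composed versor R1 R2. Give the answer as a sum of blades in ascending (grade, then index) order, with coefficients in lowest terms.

Distribute over the terms of R2 (each basis-blade product reordered to ascending indices, repeated generators contracted through their squares):
R1 (9/5*γ1) = -267/40 - 1043/12*γ12 - 1/2*γ13 - 83/4*γ23
R1 (1/2*γ2) = 5215/216 - 89/48*γ12 + 415/72*γ13 - 5/36*γ23
R1 (1/2*γ3) = -5/36 + 415/72*γ12 - 89/48*γ13 + 5215/216*γ23
Summing the partial products and collecting blades:
Answer: 4679/270 - 11953/144*γ12 + 491/144*γ13 + 703/216*γ23


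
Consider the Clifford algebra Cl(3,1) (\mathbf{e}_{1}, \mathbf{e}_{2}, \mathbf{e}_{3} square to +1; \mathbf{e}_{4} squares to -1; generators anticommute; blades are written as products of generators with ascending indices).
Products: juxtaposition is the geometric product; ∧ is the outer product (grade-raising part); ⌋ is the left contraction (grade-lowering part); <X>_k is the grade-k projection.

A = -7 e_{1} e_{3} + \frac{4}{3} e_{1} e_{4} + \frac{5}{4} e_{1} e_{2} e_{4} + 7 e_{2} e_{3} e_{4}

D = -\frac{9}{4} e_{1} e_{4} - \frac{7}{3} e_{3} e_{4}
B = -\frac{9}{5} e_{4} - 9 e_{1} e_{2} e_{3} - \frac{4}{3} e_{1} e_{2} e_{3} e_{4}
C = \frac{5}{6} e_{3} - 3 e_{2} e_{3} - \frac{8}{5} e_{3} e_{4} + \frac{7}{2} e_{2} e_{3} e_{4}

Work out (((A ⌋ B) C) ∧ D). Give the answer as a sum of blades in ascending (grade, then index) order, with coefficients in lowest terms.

step 1: \frac{28}{3} e_{1} + 63 e_{2} + \frac{5}{3} e_{3} - \frac{16}{9} e_{2} e_{3} + \frac{28}{3} e_{2} e_{4}
step 2: -\frac{71}{18} + \frac{95}{27} e_{2} - \frac{665}{3} e_{3} + \frac{32}{9} e_{4} + \frac{70}{9} e_{1} e_{3} + \frac{1127}{30} e_{2} e_{3} - \frac{269}{90} e_{2} e_{4} + \frac{385}{2} e_{3} e_{4} - 28 e_{1} e_{2} e_{3} - \frac{224}{15} e_{1} e_{3} e_{4} - \frac{4886}{45} e_{2} e_{3} e_{4} + \frac{98}{3} e_{1} e_{2} e_{3} e_{4}
step 3: \frac{71}{8} e_{1} e_{4} + \frac{497}{54} e_{3} e_{4} + \frac{95}{12} e_{1} e_{2} e_{4} - \frac{1995}{4} e_{1} e_{3} e_{4} - \frac{665}{81} e_{2} e_{3} e_{4} - \frac{3381}{40} e_{1} e_{2} e_{3} e_{4}
Answer: \frac{71}{8} e_{1} e_{4} + \frac{497}{54} e_{3} e_{4} + \frac{95}{12} e_{1} e_{2} e_{4} - \frac{1995}{4} e_{1} e_{3} e_{4} - \frac{665}{81} e_{2} e_{3} e_{4} - \frac{3381}{40} e_{1} e_{2} e_{3} e_{4}


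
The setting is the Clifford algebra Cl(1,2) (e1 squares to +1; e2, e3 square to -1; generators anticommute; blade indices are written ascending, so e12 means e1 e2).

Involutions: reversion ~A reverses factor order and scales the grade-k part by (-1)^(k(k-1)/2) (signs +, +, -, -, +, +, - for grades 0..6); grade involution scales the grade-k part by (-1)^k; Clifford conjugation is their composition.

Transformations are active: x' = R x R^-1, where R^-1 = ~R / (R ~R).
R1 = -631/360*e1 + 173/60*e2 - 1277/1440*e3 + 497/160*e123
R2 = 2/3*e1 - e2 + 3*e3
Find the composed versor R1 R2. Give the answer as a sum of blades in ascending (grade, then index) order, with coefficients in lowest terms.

Distribute over the terms of R2 (each basis-blade product reordered to ascending indices, repeated generators contracted through their squares):
R1 (2/3*e1) = -631/540 - 173/90*e12 + 1277/2160*e13 + 497/240*e23
R1 (-e2) = 173/60 + 631/360*e12 - 497/160*e13 - 1277/1440*e23
R1 (3*e3) = 1277/480 - 1491/160*e12 - 631/120*e13 + 173/20*e23
Summing the partial products and collecting blades:
Answer: 18901/4320 - 13663/1440*e12 - 33581/4320*e13 + 14161/1440*e23


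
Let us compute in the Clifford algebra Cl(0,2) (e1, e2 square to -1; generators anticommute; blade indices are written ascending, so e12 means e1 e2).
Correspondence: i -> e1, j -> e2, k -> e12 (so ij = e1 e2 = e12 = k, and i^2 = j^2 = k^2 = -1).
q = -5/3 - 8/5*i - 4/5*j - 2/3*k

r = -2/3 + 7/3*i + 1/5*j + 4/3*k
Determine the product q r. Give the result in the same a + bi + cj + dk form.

In blades: q = -5/3 - 8/5*e1 - 4/5*e2 - 2/3*e12, r = -2/3 + 7/3*e1 + 1/5*e2 + 4/3*e12.
Distribute q over r term by term (generator squares from the signature, products reordered to ascending indices): (-5/3)*r = 10/9 - 35/9*e1 - 1/3*e2 - 20/9*e12; (-8/5*e1)*r = 56/15 + 16/15*e1 + 32/15*e2 - 8/25*e12; (-4/5*e2)*r = 4/25 - 16/15*e1 + 8/15*e2 + 28/15*e12; (-2/3*e12)*r = 8/9 + 2/15*e1 - 14/9*e2 + 4/9*e12.
Sum: 442/75 - 169/45*e1 + 7/9*e2 - 52/225*e12; translating back through the correspondence:
Answer: 442/75 - 169/45*i + 7/9*j - 52/225*k


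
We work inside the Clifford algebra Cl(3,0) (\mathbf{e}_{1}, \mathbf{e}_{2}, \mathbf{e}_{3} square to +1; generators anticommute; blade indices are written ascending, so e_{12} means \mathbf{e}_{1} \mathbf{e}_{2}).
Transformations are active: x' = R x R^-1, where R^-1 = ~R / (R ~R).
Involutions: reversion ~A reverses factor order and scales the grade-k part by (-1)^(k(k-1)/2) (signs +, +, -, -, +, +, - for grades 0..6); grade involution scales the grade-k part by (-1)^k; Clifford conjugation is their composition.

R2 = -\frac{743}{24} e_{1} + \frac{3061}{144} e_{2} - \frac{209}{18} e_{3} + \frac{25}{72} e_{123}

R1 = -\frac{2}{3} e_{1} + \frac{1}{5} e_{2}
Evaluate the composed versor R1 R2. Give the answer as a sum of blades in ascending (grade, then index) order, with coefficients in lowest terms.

Distribute over the terms of R1 (each basis-blade product reordered to ascending indices, repeated generators contracted through their squares):
(-\frac{2}{3} e_{1}) R2 = \frac{743}{36} - \frac{3061}{216} e_{12} + \frac{209}{27} e_{13} - \frac{25}{108} e_{23}
(\frac{1}{5} e_{2}) R2 = \frac{3061}{720} + \frac{743}{120} e_{12} - \frac{5}{72} e_{13} - \frac{209}{90} e_{23}
Summing the partial products and collecting blades:
Answer: \frac{17921}{720} - \frac{4309}{540} e_{12} + \frac{1657}{216} e_{13} - \frac{1379}{540} e_{23}


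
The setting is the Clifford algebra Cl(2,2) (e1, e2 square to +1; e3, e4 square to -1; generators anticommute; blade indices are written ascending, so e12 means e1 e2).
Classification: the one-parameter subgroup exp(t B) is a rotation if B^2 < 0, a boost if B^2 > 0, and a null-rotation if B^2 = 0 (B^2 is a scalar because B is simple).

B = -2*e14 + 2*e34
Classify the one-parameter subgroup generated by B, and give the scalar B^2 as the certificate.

B^2 term by term: the squares give (-2)^2*(e14)^2 + (2)^2*(e34)^2 = 4*(+1) + 4*(-1) = 0 (each basis 2-blade squares to minus the product of its generators' squares); cross terms between blades sharing an index anticommute and cancel. So B^2 = 0.
Answer: null-rotation, certificate B^2 = 0. Why this suffices: the scalar 0 survives any versor conjugation, so its sign alone determines the class however B is presented.


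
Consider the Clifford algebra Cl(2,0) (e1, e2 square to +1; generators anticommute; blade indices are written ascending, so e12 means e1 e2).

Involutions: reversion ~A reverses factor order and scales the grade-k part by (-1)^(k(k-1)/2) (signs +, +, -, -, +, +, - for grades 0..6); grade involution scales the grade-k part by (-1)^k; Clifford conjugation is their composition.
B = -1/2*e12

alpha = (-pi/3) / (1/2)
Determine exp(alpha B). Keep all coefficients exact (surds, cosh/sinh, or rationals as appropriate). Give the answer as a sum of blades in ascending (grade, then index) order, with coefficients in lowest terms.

B^2 = (-1/2)^2*(e12)^2 = 1/4*(-1) = -1/4 (a basis 2-blade squares to minus the product of its generators' squares).
B^2 = -1/4 — circular case — the even/odd split gives cos and sin: l = 1/2, alpha*l = -pi/3, so exp(alpha B) = cos(-pi/3) + (sin(-pi/3)/(1/2))*B = 1/2 + (-sqrt(3))*B.
Answer: 1/2 + sqrt(3)/2*e12


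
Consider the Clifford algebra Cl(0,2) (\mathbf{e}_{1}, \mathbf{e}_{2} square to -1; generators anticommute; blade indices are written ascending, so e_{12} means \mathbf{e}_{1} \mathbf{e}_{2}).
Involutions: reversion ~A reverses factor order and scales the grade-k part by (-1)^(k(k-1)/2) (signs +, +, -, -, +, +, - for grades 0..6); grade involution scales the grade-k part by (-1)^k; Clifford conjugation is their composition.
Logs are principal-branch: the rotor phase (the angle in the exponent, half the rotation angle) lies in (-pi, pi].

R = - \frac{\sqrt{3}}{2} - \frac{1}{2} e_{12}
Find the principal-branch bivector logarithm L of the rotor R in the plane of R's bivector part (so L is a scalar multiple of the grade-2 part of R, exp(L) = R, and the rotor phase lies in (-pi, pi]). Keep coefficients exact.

The scalar part of R is - \frac{\sqrt{3}}{2}, and that scalar determines the rotor phase on the principal branch; recovering the unit plane as bivector-part over sine of the phase gives L = phase * plane.
Concretely: cos(phase) = - \frac{\sqrt{3}}{2} gives phase = ±\frac{5 \pi}{6}, and since phase/sin(phase) is even the sign is immaterial: L = (phase/sin(phase)) * <R>_2 = (\frac{5 \pi}{3}) * <R>_2.
Answer: - \frac{5 \pi}{6} e_{12}


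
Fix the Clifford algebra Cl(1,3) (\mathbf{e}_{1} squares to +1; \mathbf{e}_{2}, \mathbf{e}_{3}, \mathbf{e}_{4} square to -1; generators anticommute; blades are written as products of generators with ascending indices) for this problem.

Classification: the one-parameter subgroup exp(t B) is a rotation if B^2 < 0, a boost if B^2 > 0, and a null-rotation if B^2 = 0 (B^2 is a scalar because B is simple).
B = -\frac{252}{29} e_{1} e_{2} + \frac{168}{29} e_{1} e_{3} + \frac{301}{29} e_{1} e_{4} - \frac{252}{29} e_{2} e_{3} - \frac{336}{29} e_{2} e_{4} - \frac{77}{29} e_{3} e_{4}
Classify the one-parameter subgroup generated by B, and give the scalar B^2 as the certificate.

B^2 term by term: the squares give (-\frac{252}{29})^2*(e_{1} e_{2})^2 + (\frac{168}{29})^2*(e_{1} e_{3})^2 + (\frac{301}{29})^2*(e_{1} e_{4})^2 + (-\frac{252}{29})^2*(e_{2} e_{3})^2 + (-\frac{336}{29})^2*(e_{2} e_{4})^2 + (-\frac{77}{29})^2*(e_{3} e_{4})^2 = \frac{63504}{841}*(+1) + \frac{28224}{841}*(+1) + \frac{90601}{841}*(+1) + \frac{63504}{841}*(-1) + \frac{112896}{841}*(-1) + \frac{5929}{841}*(-1) = 0 (each basis 2-blade squares to minus the product of its generators' squares); cross terms between blades sharing an index anticommute and cancel; the commuting (index-disjoint) pairs give grade-4 terms 2*c*c'*(blade product), which cancel blade by blade — e_{1} e_{2} e_{3} e_{4}: \frac{38808}{841} + \frac{112896}{841} - \frac{151704}{841} = 0 — confirming B is simple. So B^2 = 0.
Answer: null-rotation, certificate B^2 = 0. No conjugation can change B^2 = 0; the sign gives the class.


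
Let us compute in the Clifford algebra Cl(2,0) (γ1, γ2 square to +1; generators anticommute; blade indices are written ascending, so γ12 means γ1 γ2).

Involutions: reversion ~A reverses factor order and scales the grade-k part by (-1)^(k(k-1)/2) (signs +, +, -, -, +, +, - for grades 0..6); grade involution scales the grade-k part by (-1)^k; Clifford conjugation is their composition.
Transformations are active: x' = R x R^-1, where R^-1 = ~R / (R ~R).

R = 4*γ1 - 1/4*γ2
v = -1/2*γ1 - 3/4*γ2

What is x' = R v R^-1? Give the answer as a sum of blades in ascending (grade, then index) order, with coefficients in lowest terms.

~R = 4*γ1 - 1/4*γ2, and R ~R = 257/16, so R^-1 = ~R / (257/16).
R v = -29/16 - 25/8*γ12
Answer: -207/514*γ1 + 829/1028*γ2


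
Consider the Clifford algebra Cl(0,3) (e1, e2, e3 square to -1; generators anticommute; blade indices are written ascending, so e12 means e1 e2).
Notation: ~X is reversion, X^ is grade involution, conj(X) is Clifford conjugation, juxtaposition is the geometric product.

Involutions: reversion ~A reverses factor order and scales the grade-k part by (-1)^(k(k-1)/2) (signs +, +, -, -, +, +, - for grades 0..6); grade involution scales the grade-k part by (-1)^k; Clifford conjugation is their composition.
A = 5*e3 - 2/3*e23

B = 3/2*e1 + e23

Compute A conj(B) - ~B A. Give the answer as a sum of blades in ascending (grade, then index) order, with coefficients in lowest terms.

first term: -2/3 - 5*e2 + 15/2*e13 + e123
second term: -2/3 + 5*e2 + 15/2*e13 - e123
Answer: -10*e2 + 2*e123


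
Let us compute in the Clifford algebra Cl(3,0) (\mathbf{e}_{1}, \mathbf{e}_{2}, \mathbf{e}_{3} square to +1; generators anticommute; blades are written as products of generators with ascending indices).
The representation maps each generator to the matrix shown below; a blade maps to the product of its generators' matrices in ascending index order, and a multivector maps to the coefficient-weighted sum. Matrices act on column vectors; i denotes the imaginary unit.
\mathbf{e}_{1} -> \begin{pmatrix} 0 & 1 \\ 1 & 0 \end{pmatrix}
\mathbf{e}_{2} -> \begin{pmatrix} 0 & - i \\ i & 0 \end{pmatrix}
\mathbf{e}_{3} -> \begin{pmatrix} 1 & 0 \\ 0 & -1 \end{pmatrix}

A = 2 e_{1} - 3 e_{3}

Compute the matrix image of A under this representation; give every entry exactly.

M = (2)*rho(e_{1}) + (-3)*rho(e_{3}), summed entrywise:
Answer: \begin{pmatrix} -3 & 2 \\ 2 & 3 \end{pmatrix}


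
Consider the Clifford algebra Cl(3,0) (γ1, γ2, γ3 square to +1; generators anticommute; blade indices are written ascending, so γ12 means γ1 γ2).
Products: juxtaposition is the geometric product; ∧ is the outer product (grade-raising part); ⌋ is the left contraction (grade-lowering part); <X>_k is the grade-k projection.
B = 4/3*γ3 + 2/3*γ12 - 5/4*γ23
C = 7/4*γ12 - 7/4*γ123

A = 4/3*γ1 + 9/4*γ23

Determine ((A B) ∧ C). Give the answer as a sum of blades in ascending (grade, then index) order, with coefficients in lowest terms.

step 1: 45/16 + 35/9*γ2 + 5/18*γ13 - 5/3*γ123
step 2: 315/64*γ12 - 315/64*γ123
Answer: 315/64*γ12 - 315/64*γ123


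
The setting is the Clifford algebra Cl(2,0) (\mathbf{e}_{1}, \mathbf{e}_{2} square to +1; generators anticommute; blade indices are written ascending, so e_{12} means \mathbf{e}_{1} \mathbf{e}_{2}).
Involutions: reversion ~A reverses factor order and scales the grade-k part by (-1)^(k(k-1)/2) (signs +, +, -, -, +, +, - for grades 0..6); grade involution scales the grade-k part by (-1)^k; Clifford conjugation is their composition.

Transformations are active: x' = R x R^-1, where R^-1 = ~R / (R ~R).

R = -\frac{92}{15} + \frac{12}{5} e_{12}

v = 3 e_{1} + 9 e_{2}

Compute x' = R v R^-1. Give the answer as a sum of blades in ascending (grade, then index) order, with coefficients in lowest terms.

~R = -\frac{92}{15} - \frac{12}{5} e_{12}, and R ~R = \frac{1952}{45}, so R^-1 = ~R / (\frac{1952}{45}).
R v = \frac{16}{5} e_{1} - \frac{312}{5} e_{2}
Answer: -\frac{1191}{305} e_{1} + \frac{2637}{305} e_{2}


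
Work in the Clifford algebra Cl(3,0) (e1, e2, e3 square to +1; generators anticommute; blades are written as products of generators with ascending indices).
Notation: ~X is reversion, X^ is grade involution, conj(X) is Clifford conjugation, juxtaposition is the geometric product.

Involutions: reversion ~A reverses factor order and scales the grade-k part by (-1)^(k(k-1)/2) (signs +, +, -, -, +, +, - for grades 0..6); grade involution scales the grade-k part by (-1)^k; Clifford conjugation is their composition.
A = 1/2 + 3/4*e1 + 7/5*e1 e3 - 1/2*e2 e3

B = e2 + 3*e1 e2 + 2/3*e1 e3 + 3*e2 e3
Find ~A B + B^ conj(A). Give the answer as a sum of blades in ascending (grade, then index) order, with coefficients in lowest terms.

first term: -17/30 + 11/4*e2 + 407/60*e1 e2 - 7/6*e1 e3 - 27/10*e2 e3 + 73/20*e1 e2 e3
second term: -17/30 + 7/4*e2 - 227/60*e1 e2 + 11/6*e1 e3 + 57/10*e2 e3 - 73/20*e1 e2 e3
Answer: -17/15 + 9/2*e2 + 3*e1 e2 + 2/3*e1 e3 + 3*e2 e3


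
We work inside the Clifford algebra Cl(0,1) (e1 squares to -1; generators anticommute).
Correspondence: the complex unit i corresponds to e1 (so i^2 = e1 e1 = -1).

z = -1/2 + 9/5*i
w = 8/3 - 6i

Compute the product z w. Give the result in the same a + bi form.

In blades: z = -1/2 + 9/5*e1, w = 8/3 - 6*e1.
Distribute z over w term by term (generator squares from the signature, products reordered to ascending indices): (-1/2)*w = -4/3 + 3*e1; (9/5*e1)*w = 54/5 + 24/5*e1.
Sum: 142/15 + 39/5*e1; translating back through the correspondence:
Answer: 142/15 + 39/5*i


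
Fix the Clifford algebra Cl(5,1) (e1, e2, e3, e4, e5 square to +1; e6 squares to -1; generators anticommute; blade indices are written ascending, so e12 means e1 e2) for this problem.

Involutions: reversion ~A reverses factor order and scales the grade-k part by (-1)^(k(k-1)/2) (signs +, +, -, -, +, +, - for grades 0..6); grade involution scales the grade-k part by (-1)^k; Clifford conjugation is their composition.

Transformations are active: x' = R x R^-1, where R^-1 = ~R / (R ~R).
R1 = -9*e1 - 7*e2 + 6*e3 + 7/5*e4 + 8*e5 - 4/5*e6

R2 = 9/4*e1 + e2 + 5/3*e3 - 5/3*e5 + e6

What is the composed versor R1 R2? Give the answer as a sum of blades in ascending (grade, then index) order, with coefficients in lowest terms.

Distribute over the terms of R2 (each basis-blade product reordered to ascending indices, repeated generators contracted through their squares):
R1 (9/4*e1) = -81/4 + 63/4*e12 - 27/2*e13 - 63/20*e14 - 18*e15 + 9/5*e16
R1 (e2) = -7 - 9*e12 - 6*e23 - 7/5*e24 - 8*e25 + 4/5*e26
R1 (5/3*e3) = 10 - 15*e13 - 35/3*e23 - 7/3*e34 - 40/3*e35 + 4/3*e36
R1 (-5/3*e5) = -40/3 + 15*e15 + 35/3*e25 - 10*e35 - 7/3*e45 - 4/3*e56
R1 (e6) = 4/5 - 9*e16 - 7*e26 + 6*e36 + 7/5*e46 + 8*e56
Summing the partial products and collecting blades:
Answer: -1787/60 + 27/4*e12 - 57/2*e13 - 63/20*e14 - 3*e15 - 36/5*e16 - 53/3*e23 - 7/5*e24 + 11/3*e25 - 31/5*e26 - 7/3*e34 - 70/3*e35 + 22/3*e36 - 7/3*e45 + 7/5*e46 + 20/3*e56


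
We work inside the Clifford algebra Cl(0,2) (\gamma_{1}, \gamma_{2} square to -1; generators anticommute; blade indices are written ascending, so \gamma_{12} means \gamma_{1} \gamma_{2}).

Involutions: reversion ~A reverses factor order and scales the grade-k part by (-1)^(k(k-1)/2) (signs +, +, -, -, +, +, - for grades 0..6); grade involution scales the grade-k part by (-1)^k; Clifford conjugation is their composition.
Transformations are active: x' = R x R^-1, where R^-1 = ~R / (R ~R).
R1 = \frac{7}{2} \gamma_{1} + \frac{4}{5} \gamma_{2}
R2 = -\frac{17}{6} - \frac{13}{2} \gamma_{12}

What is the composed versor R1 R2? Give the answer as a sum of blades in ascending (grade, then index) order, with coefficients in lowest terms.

Distribute over the terms of R1 (each basis-blade product reordered to ascending indices, repeated generators contracted through their squares):
(\frac{7}{2} \gamma_{1}) R2 = -\frac{119}{12} \gamma_{1} + \frac{91}{4} \gamma_{2}
(\frac{4}{5} \gamma_{2}) R2 = -\frac{26}{5} \gamma_{1} - \frac{34}{15} \gamma_{2}
Summing the partial products and collecting blades:
Answer: -\frac{907}{60} \gamma_{1} + \frac{1229}{60} \gamma_{2}


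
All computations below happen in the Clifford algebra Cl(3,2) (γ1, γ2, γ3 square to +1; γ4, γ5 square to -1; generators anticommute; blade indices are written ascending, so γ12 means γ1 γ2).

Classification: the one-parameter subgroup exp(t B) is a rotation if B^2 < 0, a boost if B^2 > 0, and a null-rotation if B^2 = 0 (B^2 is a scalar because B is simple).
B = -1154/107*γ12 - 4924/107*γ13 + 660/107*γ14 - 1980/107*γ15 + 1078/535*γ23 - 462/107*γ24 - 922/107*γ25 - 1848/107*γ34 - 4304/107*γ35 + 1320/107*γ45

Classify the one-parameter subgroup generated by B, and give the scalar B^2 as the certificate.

B^2 term by term: the squares give (-1154/107)^2*(γ12)^2 + (-4924/107)^2*(γ13)^2 + (660/107)^2*(γ14)^2 + (-1980/107)^2*(γ15)^2 + (1078/535)^2*(γ23)^2 + (-462/107)^2*(γ24)^2 + (-922/107)^2*(γ25)^2 + (-1848/107)^2*(γ34)^2 + (-4304/107)^2*(γ35)^2 + (1320/107)^2*(γ45)^2 = 1331716/11449*(-1) + 24245776/11449*(-1) + 435600/11449*(+1) + 3920400/11449*(+1) + 1162084/286225*(-1) + 213444/11449*(+1) + 850084/11449*(+1) + 3415104/11449*(+1) + 18524416/11449*(+1) + 1742400/11449*(-1) = -16/25 (each basis 2-blade squares to minus the product of its generators' squares); cross terms between blades sharing an index anticommute and cancel; the commuting (index-disjoint) pairs give grade-4 terms 2*c*c'*(blade product), which cancel blade by blade — γ1234: 4265184/11449 - 4549776/11449 + 284592/11449 = 0; γ1235: 9933632/11449 - 9079856/11449 - 853776/11449 = 0; γ1245: -3046560/11449 + 1217040/11449 + 1829520/11449 = 0; γ1345: -12999360/11449 + 5681280/11449 + 7318080/11449 = 0; γ2345: 569184/11449 - 3976896/11449 + 3407712/11449 = 0 — confirming B is simple. So B^2 = -16/25.
Answer: rotation, certificate B^2 = -16/25. Key observation: B^2 = -16/25 is a conjugation invariant, so its sign decides the class regardless of the surface form of B.
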